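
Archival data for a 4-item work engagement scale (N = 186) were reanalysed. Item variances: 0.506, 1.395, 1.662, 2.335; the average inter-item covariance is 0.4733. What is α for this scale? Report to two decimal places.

α = 0.65

Σσᵢ² = 0.506 + 1.395 + 1.662 + 2.335 = 5.898
Sum of the 6 distinct covariances = 6 × 0.4733 = 2.8398
Var(T) = Σσᵢ² + 2·Σcov = 5.898 + 2 × 2.8398 = 11.5776
α = (4/3)·(1 − 5.898/11.5776) = 0.65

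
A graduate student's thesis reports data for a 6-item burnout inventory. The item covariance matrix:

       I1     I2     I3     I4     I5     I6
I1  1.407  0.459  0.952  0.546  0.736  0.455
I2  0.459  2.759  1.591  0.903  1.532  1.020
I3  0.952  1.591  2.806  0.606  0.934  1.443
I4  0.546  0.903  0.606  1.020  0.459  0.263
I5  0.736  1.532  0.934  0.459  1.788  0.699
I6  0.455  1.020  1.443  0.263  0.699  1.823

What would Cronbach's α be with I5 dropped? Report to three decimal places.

Remaining items: I1, I2, I3, I4, I6 (k = 5).
Σσᵢ² = 1.407 + 2.759 + 2.806 + 1.020 + 1.823 = 9.815
σ²_T = 9.815 + 2 × 8.238 = 26.291
α (item deleted) = (5/4)·(1 − 9.815/26.291) = 0.783

α = 0.783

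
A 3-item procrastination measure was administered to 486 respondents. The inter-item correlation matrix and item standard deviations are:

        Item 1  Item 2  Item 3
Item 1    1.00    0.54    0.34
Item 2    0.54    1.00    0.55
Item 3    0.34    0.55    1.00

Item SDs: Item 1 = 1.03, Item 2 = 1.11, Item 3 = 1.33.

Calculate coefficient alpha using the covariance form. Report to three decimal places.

α = 0.724

Σσ²ᵢ = 1.03² + 1.11² + 1.33² = 4.0619
Covariances σ_ij = r_ij · s_i · s_j:
  σ(Item 1,Item 2) = 0.54 × 1.03 × 1.11 = 0.6174
  σ(Item 1,Item 3) = 0.34 × 1.03 × 1.33 = 0.4658
  σ(Item 2,Item 3) = 0.55 × 1.11 × 1.33 = 0.8120
σ²_T = Σσ²ᵢ + 2·Σσ_ij = 4.0619 + 2 × 1.8952 = 7.8523
α = (3/2)·(1 − 4.0619/7.8523) = 0.724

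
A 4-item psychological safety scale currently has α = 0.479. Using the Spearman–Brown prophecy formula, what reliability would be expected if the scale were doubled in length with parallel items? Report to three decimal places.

predicted reliability = 0.648

Length factor m = 2
α' = m·α / (1 + (m−1)·α)
   = 2 × 0.479 / (1 + (2 − 1) × 0.479)
   = 0.9580 / 1.4790 = 0.648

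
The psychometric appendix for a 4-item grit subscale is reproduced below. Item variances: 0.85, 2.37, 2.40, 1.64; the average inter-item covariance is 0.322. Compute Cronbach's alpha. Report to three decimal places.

sum of item variances = 0.85 + 2.37 + 2.40 + 1.64 = 7.26
Sum of the 6 distinct covariances = 6 × 0.322 = 1.932
σ²_total = sum of item variances + 2·Σcov = 7.26 + 2 × 1.932 = 11.124
α = (4/3)·(1 − 7.26/11.124) = 0.463

α = 0.463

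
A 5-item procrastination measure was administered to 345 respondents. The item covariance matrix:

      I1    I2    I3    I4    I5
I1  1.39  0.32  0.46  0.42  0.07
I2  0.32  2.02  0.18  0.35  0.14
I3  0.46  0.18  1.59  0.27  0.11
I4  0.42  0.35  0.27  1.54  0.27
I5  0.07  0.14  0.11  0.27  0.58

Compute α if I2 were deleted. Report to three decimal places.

α = 0.514

Remaining items: I1, I3, I4, I5 (k = 4).
Σσ²ᵢ = 1.39 + 1.59 + 1.54 + 0.58 = 5.10
total variance = 5.10 + 2 × 1.60 = 8.30
α (item deleted) = (4/3)·(1 − 5.10/8.30) = 0.514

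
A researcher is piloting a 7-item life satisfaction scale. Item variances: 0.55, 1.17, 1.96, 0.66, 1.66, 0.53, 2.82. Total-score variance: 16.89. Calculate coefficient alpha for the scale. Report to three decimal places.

coefficient alpha = 0.521

Σσ²ᵢ = 0.55 + 1.17 + 1.96 + 0.66 + 1.66 + 0.53 + 2.82 = 9.35
α = (k/(k−1))·(1 − Σσ²ᵢ/σ²_T) = (7/6)·(1 − 9.35/16.89) = 0.521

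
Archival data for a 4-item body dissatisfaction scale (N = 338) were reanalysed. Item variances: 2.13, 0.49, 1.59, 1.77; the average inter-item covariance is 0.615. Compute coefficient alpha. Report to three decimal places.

sum of item variances = 2.13 + 0.49 + 1.59 + 1.77 = 5.98
Sum of the 6 distinct covariances = 6 × 0.615 = 3.690
σ²_T = sum of item variances + 2·Σcov = 5.98 + 2 × 3.690 = 13.360
α = (4/3)·(1 − 5.98/13.360) = 0.737

α = 0.737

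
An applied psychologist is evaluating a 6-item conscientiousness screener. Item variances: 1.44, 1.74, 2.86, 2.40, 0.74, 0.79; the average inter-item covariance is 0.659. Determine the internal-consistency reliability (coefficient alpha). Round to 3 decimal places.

α = 0.798

ΣVar(i) = 1.44 + 1.74 + 2.86 + 2.40 + 0.74 + 0.79 = 9.97
Sum of the 15 distinct covariances = 15 × 0.659 = 9.885
σ²_total = ΣVar(i) + 2·Σcov = 9.97 + 2 × 9.885 = 29.740
α = (6/5)·(1 − 9.97/29.740) = 0.798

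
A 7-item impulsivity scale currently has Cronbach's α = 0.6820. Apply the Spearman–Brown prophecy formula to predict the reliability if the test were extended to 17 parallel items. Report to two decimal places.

predicted reliability = 0.84

Length factor m = 17/7 = 2.4286
α' = m·α / (1 + (m−1)·α)
   = 17/7 × 0.6820 / (1 + (17/7 − 1) × 0.6820)
   = 1.6563 / 1.9743 = 0.84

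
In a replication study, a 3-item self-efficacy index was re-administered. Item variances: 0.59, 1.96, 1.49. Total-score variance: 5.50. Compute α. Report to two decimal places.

α = 0.40

Σσᵢ² = 0.59 + 1.96 + 1.49 = 4.04
α = (k/(k−1))·(1 − Σσᵢ²/total variance) = (3/2)·(1 − 4.04/5.50) = 0.40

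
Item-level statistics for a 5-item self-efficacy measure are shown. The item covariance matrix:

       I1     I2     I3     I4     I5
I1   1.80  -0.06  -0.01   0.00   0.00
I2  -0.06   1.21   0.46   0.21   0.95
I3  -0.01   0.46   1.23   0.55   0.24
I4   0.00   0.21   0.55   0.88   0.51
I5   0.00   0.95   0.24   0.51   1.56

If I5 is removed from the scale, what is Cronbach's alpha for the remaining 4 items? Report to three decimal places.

Remaining items: I1, I2, I3, I4 (k = 4).
Σσᵢ² = 1.80 + 1.21 + 1.23 + 0.88 = 5.12
σ²_total = 5.12 + 2 × 1.15 = 7.42
α (item deleted) = (4/3)·(1 − 5.12/7.42) = 0.413

α = 0.413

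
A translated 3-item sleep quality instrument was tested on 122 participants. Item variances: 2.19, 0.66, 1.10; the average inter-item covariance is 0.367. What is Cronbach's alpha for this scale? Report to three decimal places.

Σσ²ᵢ = 2.19 + 0.66 + 1.10 = 3.95
Sum of the 3 distinct covariances = 3 × 0.367 = 1.101
Var(T) = Σσ²ᵢ + 2·Σcov = 3.95 + 2 × 1.101 = 6.152
α = (3/2)·(1 − 3.95/6.152) = 0.537

α = 0.537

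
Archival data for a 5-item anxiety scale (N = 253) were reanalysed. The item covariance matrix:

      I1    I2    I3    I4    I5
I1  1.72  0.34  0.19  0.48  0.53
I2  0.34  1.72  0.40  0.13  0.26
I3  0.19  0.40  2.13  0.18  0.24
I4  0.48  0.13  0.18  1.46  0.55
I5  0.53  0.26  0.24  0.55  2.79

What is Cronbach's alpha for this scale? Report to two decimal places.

sum of item variances = 1.72 + 1.72 + 2.13 + 1.46 + 2.79 = 9.82
Sum of off-diagonal covariances = 3.30
σ²_T = 9.82 + 2 × 3.30 = 16.42
α = (k/(k−1))·(1 − sum of item variances/σ²_T) = (5/4)·(1 − 9.82/16.42) = 0.50

α = 0.50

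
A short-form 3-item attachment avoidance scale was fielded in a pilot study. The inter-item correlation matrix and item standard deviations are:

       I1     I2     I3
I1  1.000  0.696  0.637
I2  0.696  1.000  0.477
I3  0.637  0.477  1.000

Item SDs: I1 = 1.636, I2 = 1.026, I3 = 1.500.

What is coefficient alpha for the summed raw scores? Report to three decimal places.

α = 0.805

Σσ²ᵢ = 1.636² + 1.026² + 1.500² = 5.9792
Covariances σ_ij = r_ij · s_i · s_j:
  σ(I1,I2) = 0.696 × 1.636 × 1.026 = 1.1683
  σ(I1,I3) = 0.637 × 1.636 × 1.500 = 1.5632
  σ(I2,I3) = 0.477 × 1.026 × 1.500 = 0.7341
σ²_T = Σσ²ᵢ + 2·Σσ_ij = 5.9792 + 2 × 3.4656 = 12.9104
α = (3/2)·(1 − 5.9792/12.9104) = 0.805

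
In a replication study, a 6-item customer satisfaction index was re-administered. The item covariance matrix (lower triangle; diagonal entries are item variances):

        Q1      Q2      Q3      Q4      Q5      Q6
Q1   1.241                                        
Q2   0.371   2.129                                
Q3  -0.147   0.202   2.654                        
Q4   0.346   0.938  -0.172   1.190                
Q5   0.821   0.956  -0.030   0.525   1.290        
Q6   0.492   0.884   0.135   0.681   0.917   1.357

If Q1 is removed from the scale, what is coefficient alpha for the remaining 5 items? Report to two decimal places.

coefficient alpha = 0.67

Remaining items: Q2, Q3, Q4, Q5, Q6 (k = 5).
Σσᵢ² = 2.129 + 2.654 + 1.190 + 1.290 + 1.357 = 8.620
σ²_total = 8.620 + 2 × 5.036 = 18.692
α (item deleted) = (5/4)·(1 − 8.620/18.692) = 0.67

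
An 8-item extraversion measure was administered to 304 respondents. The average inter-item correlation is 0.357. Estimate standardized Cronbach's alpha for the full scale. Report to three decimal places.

standardized Cronbach's alpha = 0.816

Standardized α = k·r̄ / (1 + (k−1)·r̄) = 8 × 0.357 / (1 + 7 × 0.357)
  = 2.8560 / 3.4990 = 0.816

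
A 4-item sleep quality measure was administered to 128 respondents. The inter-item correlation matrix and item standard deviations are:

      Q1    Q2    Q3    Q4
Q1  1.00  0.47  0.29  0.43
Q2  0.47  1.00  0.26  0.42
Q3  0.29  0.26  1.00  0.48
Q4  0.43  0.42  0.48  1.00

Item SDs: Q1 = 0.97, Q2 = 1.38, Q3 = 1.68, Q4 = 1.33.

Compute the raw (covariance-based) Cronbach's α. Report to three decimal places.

Σσ²ᵢ = 0.97² + 1.38² + 1.68² + 1.33² = 7.4366
Covariances σ_ij = r_ij · s_i · s_j:
  σ(Q1,Q2) = 0.47 × 0.97 × 1.38 = 0.6291
  σ(Q1,Q3) = 0.29 × 0.97 × 1.68 = 0.4726
  σ(Q1,Q4) = 0.43 × 0.97 × 1.33 = 0.5547
  σ(Q2,Q3) = 0.26 × 1.38 × 1.68 = 0.6028
  σ(Q2,Q4) = 0.42 × 1.38 × 1.33 = 0.7709
  σ(Q3,Q4) = 0.48 × 1.68 × 1.33 = 1.0725
σ²_T = Σσ²ᵢ + 2·Σσ_ij = 7.4366 + 2 × 4.1026 = 15.6418
α = (4/3)·(1 − 7.4366/15.6418) = 0.699

α = 0.699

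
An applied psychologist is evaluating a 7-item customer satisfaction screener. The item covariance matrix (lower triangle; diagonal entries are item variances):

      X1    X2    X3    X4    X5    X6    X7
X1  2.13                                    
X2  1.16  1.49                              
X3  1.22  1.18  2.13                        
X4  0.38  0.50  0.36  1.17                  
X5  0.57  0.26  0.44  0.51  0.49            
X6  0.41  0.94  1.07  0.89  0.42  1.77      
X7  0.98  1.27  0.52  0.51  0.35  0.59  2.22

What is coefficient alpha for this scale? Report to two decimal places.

Σσ²ᵢ = 2.13 + 1.49 + 2.13 + 1.17 + 0.49 + 1.77 + 2.22 = 11.40
Σ_{i<j} σ_ij = 14.53
σ²_total = 11.40 + 2 × 14.53 = 40.46
α = (k/(k−1))·(1 − Σσ²ᵢ/σ²_total) = (7/6)·(1 − 11.40/40.46) = 0.84

coefficient alpha = 0.84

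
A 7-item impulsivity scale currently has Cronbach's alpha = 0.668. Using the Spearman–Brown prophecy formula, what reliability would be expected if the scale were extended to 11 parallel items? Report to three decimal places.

Length factor m = 11/7 = 1.5714
α' = m·α / (1 + (m−1)·α)
   = 11/7 × 0.668 / (1 + (11/7 − 1) × 0.668)
   = 1.0497 / 1.3817 = 0.760

predicted reliability = 0.760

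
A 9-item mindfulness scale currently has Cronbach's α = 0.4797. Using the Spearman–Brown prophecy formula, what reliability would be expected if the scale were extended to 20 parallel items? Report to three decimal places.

predicted reliability = 0.672

Length factor m = 20/9 = 2.2222
α' = m·α / (1 + (m−1)·α)
   = 20/9 × 0.4797 / (1 + (20/9 − 1) × 0.4797)
   = 1.0660 / 1.5863 = 0.672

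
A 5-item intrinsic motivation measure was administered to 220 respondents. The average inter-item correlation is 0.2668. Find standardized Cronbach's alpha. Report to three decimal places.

standardized Cronbach's alpha = 0.645

Standardized α = k·r̄ / (1 + (k−1)·r̄) = 5 × 0.2668 / (1 + 4 × 0.2668)
  = 1.3340 / 2.0672 = 0.645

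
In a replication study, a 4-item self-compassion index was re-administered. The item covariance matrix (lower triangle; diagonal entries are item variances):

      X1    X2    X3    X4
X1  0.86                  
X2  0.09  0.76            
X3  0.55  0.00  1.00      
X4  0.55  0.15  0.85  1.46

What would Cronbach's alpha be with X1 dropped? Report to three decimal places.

Remaining items: X2, X3, X4 (k = 3).
Σσᵢ² = 0.76 + 1.00 + 1.46 = 3.22
σ²_T = 3.22 + 2 × 1.00 = 5.22
α (item deleted) = (3/2)·(1 − 3.22/5.22) = 0.575

Cronbach's alpha = 0.575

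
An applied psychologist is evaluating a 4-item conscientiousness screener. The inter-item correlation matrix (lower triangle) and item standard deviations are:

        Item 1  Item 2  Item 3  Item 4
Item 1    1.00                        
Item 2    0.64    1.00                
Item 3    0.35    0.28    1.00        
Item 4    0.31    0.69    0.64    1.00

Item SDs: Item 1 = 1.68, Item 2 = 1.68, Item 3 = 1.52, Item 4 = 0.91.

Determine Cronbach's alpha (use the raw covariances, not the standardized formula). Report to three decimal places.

Cronbach's alpha = 0.760

Σσ²ᵢ = 1.68² + 1.68² + 1.52² + 0.91² = 8.7833
Covariances σ_ij = r_ij · s_i · s_j:
  σ(Item 1,Item 2) = 0.64 × 1.68 × 1.68 = 1.8063
  σ(Item 1,Item 3) = 0.35 × 1.68 × 1.52 = 0.8938
  σ(Item 1,Item 4) = 0.31 × 1.68 × 0.91 = 0.4739
  σ(Item 2,Item 3) = 0.28 × 1.68 × 1.52 = 0.7150
  σ(Item 2,Item 4) = 0.69 × 1.68 × 0.91 = 1.0549
  σ(Item 3,Item 4) = 0.64 × 1.52 × 0.91 = 0.8852
σ²_T = Σσ²ᵢ + 2·Σσ_ij = 8.7833 + 2 × 5.8291 = 20.4415
α = (4/3)·(1 − 8.7833/20.4415) = 0.760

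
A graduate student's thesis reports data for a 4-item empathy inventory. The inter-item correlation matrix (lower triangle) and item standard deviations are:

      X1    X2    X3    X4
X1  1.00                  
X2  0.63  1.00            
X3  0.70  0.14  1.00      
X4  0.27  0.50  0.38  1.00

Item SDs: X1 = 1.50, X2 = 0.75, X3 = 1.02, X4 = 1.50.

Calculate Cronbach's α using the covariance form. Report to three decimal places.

Cronbach's α = 0.725

Σσ²ᵢ = 1.50² + 0.75² + 1.02² + 1.50² = 6.1029
Covariances σ_ij = r_ij · s_i · s_j:
  σ(X1,X2) = 0.63 × 1.50 × 0.75 = 0.7087
  σ(X1,X3) = 0.70 × 1.50 × 1.02 = 1.0710
  σ(X1,X4) = 0.27 × 1.50 × 1.50 = 0.6075
  σ(X2,X3) = 0.14 × 0.75 × 1.02 = 0.1071
  σ(X2,X4) = 0.50 × 0.75 × 1.50 = 0.5625
  σ(X3,X4) = 0.38 × 1.02 × 1.50 = 0.5814
σ²_T = Σσ²ᵢ + 2·Σσ_ij = 6.1029 + 2 × 3.6382 = 13.3793
α = (4/3)·(1 − 6.1029/13.3793) = 0.725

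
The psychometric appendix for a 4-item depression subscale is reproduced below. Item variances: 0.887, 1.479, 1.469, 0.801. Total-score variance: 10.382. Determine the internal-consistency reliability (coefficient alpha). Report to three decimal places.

sum of item variances = 0.887 + 1.479 + 1.469 + 0.801 = 4.636
α = (k/(k−1))·(1 − sum of item variances/σ²_T) = (4/3)·(1 − 4.636/10.382) = 0.738

α = 0.738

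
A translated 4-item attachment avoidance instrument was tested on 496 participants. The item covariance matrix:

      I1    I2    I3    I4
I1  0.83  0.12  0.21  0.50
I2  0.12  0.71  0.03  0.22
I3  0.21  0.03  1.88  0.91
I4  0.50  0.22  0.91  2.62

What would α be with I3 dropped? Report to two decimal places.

α = 0.43

Remaining items: I1, I2, I4 (k = 3).
sum of item variances = 0.83 + 0.71 + 2.62 = 4.16
Var(T) = 4.16 + 2 × 0.84 = 5.84
α (item deleted) = (3/2)·(1 − 4.16/5.84) = 0.43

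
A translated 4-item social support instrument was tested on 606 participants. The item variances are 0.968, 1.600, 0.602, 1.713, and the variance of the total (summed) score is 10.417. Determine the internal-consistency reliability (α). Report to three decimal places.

α = 0.708

ΣVar(i) = 0.968 + 1.600 + 0.602 + 1.713 = 4.883
α = (k/(k−1))·(1 − ΣVar(i)/total variance) = (4/3)·(1 − 4.883/10.417) = 0.708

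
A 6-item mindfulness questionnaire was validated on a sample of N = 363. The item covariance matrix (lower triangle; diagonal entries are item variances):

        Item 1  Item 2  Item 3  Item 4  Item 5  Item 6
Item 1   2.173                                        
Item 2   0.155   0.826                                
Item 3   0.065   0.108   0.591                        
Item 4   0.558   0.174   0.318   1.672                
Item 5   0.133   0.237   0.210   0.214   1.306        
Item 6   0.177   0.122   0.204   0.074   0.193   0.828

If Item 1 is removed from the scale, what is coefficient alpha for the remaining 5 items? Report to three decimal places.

coefficient alpha = 0.519

Remaining items: Item 2, Item 3, Item 4, Item 5, Item 6 (k = 5).
ΣVar(i) = 0.826 + 0.591 + 1.672 + 1.306 + 0.828 = 5.223
σ²_total = 5.223 + 2 × 1.854 = 8.931
α (item deleted) = (5/4)·(1 − 5.223/8.931) = 0.519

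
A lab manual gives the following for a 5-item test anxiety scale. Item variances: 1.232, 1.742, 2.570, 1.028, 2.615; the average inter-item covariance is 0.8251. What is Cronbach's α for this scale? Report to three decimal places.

ΣVar(i) = 1.232 + 1.742 + 2.570 + 1.028 + 2.615 = 9.187
Sum of the 10 distinct covariances = 10 × 0.8251 = 8.2510
total variance = ΣVar(i) + 2·Σcov = 9.187 + 2 × 8.2510 = 25.6890
α = (5/4)·(1 − 9.187/25.6890) = 0.803

α = 0.803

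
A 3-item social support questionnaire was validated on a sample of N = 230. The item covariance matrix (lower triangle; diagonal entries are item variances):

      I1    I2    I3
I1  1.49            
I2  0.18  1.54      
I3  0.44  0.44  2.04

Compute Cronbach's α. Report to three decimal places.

sum of item variances = 1.49 + 1.54 + 2.04 = 5.07
Sum of the distinct covariances = 1.06
σ²_T = 5.07 + 2 × 1.06 = 7.19
α = (k/(k−1))·(1 − sum of item variances/σ²_T) = (3/2)·(1 − 5.07/7.19) = 0.442

α = 0.442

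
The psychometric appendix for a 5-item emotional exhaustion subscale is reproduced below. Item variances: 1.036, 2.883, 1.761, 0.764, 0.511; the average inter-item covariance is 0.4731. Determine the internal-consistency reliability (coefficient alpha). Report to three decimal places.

coefficient alpha = 0.720

sum of item variances = 1.036 + 2.883 + 1.761 + 0.764 + 0.511 = 6.955
Sum of the 10 distinct covariances = 10 × 0.4731 = 4.7310
σ²_T = sum of item variances + 2·Σcov = 6.955 + 2 × 4.7310 = 16.4170
α = (5/4)·(1 − 6.955/16.4170) = 0.720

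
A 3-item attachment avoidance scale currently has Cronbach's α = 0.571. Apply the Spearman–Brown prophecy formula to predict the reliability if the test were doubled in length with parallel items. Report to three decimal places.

predicted reliability = 0.727

Length factor m = 2
α' = m·α / (1 + (m−1)·α)
   = 2 × 0.571 / (1 + (2 − 1) × 0.571)
   = 1.1420 / 1.5710 = 0.727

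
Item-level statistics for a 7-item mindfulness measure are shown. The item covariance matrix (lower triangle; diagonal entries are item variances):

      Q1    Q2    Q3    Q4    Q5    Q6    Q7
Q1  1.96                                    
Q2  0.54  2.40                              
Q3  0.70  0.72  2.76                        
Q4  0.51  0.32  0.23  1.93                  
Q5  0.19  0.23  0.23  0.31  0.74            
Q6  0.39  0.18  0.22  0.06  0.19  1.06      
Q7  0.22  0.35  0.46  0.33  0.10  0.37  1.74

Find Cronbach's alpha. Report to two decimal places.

Σσᵢ² = 1.96 + 2.40 + 2.76 + 1.93 + 0.74 + 1.06 + 1.74 = 12.59
Σ_{i<j} σ_ij = 6.85
total variance = 12.59 + 2 × 6.85 = 26.29
α = (k/(k−1))·(1 − Σσᵢ²/total variance) = (7/6)·(1 − 12.59/26.29) = 0.61

Cronbach's alpha = 0.61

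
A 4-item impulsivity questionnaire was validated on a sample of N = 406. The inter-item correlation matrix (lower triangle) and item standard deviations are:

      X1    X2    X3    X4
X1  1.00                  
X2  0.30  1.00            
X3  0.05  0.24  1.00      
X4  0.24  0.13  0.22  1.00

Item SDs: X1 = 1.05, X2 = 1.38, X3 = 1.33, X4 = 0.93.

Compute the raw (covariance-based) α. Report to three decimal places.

Σσ²ᵢ = 1.05² + 1.38² + 1.33² + 0.93² = 5.6407
Covariances σ_ij = r_ij · s_i · s_j:
  σ(X1,X2) = 0.30 × 1.05 × 1.38 = 0.4347
  σ(X1,X3) = 0.05 × 1.05 × 1.33 = 0.0698
  σ(X1,X4) = 0.24 × 1.05 × 0.93 = 0.2344
  σ(X2,X3) = 0.24 × 1.38 × 1.33 = 0.4405
  σ(X2,X4) = 0.13 × 1.38 × 0.93 = 0.1668
  σ(X3,X4) = 0.22 × 1.33 × 0.93 = 0.2721
σ²_T = Σσ²ᵢ + 2·Σσ_ij = 5.6407 + 2 × 1.6183 = 8.8773
α = (4/3)·(1 − 5.6407/8.8773) = 0.486

α = 0.486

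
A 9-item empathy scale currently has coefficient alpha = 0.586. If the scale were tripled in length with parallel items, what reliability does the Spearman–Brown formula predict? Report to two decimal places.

Length factor m = 3
α' = m·α / (1 + (m−1)·α)
   = 3 × 0.586 / (1 + (3 − 1) × 0.586)
   = 1.7580 / 2.1720 = 0.81

predicted reliability = 0.81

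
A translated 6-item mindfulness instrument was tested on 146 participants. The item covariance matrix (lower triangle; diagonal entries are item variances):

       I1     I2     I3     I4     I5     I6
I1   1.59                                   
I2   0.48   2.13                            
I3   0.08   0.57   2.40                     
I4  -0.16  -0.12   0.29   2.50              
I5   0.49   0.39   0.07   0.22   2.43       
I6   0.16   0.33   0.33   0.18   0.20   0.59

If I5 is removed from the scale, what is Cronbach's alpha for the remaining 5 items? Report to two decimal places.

Remaining items: I1, I2, I3, I4, I6 (k = 5).
ΣVar(i) = 1.59 + 2.13 + 2.40 + 2.50 + 0.59 = 9.21
Var(T) = 9.21 + 2 × 2.14 = 13.49
α (item deleted) = (5/4)·(1 − 9.21/13.49) = 0.40

Cronbach's alpha = 0.40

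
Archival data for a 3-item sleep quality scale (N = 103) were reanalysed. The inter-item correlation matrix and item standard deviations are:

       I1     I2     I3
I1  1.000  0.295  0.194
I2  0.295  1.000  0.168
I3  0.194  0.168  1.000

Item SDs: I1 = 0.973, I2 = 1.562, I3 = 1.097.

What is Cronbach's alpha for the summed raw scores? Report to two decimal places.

Σσ²ᵢ = 0.973² + 1.562² + 1.097² = 4.5900
Covariances σ_ij = r_ij · s_i · s_j:
  σ(I1,I2) = 0.295 × 0.973 × 1.562 = 0.4483
  σ(I1,I3) = 0.194 × 0.973 × 1.097 = 0.2071
  σ(I2,I3) = 0.168 × 1.562 × 1.097 = 0.2879
σ²_T = Σσ²ᵢ + 2·Σσ_ij = 4.5900 + 2 × 0.9433 = 6.4766
α = (3/2)·(1 − 4.5900/6.4766) = 0.44

α = 0.44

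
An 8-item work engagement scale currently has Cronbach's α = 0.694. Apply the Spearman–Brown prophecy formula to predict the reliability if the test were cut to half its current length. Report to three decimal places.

predicted reliability = 0.531

Length factor m = 1/2
α' = m·α / (1 − (1−m)·α)
   = 1/2 × 0.694 / (1 − (1 − 1/2) × 0.694)
   = 0.3470 / 0.6530 = 0.531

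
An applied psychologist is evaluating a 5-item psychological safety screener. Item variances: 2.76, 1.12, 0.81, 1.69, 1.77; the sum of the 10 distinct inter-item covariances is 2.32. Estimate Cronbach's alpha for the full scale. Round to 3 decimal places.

ΣVar(i) = 2.76 + 1.12 + 0.81 + 1.69 + 1.77 = 8.15
Sum of distinct covariances = 2.32
Var(T) = ΣVar(i) + 2·Σcov = 8.15 + 2 × 2.32 = 12.79
α = (5/4)·(1 − 8.15/12.79) = 0.453

Cronbach's alpha = 0.453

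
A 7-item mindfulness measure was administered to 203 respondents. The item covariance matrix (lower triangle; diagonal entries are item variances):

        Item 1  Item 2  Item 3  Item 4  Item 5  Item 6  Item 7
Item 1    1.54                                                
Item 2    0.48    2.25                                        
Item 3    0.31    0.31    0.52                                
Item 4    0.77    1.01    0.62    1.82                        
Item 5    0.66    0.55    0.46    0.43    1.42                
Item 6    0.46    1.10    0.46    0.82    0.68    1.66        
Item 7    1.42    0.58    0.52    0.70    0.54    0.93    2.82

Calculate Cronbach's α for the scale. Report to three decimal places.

α = 0.813

sum of item variances = 1.54 + 2.25 + 0.52 + 1.82 + 1.42 + 1.66 + 2.82 = 12.03
Sum of the distinct covariances = 13.81
σ²_T = 12.03 + 2 × 13.81 = 39.65
α = (k/(k−1))·(1 − sum of item variances/σ²_T) = (7/6)·(1 − 12.03/39.65) = 0.813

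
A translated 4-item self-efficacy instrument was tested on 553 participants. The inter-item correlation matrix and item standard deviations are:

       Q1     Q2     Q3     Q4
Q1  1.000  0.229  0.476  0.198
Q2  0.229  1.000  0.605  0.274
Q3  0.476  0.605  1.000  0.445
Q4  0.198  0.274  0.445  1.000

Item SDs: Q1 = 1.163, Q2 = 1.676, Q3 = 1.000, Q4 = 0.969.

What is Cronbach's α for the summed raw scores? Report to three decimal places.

Σσ²ᵢ = 1.163² + 1.676² + 1.000² + 0.969² = 6.1005
Covariances σ_ij = r_ij · s_i · s_j:
  σ(Q1,Q2) = 0.229 × 1.163 × 1.676 = 0.4464
  σ(Q1,Q3) = 0.476 × 1.163 × 1.000 = 0.5536
  σ(Q1,Q4) = 0.198 × 1.163 × 0.969 = 0.2231
  σ(Q2,Q3) = 0.605 × 1.676 × 1.000 = 1.0140
  σ(Q2,Q4) = 0.274 × 1.676 × 0.969 = 0.4450
  σ(Q3,Q4) = 0.445 × 1.000 × 0.969 = 0.4312
σ²_T = Σσ²ᵢ + 2·Σσ_ij = 6.1005 + 2 × 3.1133 = 12.3271
α = (4/3)·(1 − 6.1005/12.3271) = 0.673

Cronbach's α = 0.673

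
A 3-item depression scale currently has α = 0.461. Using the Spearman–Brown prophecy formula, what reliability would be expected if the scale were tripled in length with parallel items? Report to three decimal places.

Length factor m = 3
α' = m·α / (1 + (m−1)·α)
   = 3 × 0.461 / (1 + (3 − 1) × 0.461)
   = 1.3830 / 1.9220 = 0.720

predicted reliability = 0.720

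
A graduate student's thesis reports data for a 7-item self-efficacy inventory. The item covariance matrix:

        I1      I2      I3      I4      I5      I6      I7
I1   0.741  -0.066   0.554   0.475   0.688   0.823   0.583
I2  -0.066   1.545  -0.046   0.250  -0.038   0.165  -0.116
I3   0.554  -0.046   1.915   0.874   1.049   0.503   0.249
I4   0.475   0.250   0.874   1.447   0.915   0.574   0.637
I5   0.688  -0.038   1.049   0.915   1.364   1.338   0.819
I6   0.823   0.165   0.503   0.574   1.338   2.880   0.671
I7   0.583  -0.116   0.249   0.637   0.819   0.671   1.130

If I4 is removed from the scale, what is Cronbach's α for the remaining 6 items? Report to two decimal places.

α = 0.72

Remaining items: I1, I2, I3, I5, I6, I7 (k = 6).
sum of item variances = 0.741 + 1.545 + 1.915 + 1.364 + 2.880 + 1.130 = 9.575
σ²_T = 9.575 + 2 × 7.176 = 23.927
α (item deleted) = (6/5)·(1 − 9.575/23.927) = 0.72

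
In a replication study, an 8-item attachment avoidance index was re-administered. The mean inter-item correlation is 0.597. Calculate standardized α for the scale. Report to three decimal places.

Standardized α = k·r̄ / (1 + (k−1)·r̄) = 8 × 0.597 / (1 + 7 × 0.597)
  = 4.7760 / 5.1790 = 0.922

α = 0.922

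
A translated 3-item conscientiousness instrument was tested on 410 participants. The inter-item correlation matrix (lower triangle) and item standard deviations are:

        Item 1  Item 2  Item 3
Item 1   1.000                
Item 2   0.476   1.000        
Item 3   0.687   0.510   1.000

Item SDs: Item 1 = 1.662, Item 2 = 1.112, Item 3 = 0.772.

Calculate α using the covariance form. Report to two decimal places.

Σσ²ᵢ = 1.662² + 1.112² + 0.772² = 4.5948
Covariances σ_ij = r_ij · s_i · s_j:
  σ(Item 1,Item 2) = 0.476 × 1.662 × 1.112 = 0.8797
  σ(Item 1,Item 3) = 0.687 × 1.662 × 0.772 = 0.8815
  σ(Item 2,Item 3) = 0.510 × 1.112 × 0.772 = 0.4378
σ²_T = Σσ²ᵢ + 2·Σσ_ij = 4.5948 + 2 × 2.1990 = 8.9928
α = (3/2)·(1 − 4.5948/8.9928) = 0.73

α = 0.73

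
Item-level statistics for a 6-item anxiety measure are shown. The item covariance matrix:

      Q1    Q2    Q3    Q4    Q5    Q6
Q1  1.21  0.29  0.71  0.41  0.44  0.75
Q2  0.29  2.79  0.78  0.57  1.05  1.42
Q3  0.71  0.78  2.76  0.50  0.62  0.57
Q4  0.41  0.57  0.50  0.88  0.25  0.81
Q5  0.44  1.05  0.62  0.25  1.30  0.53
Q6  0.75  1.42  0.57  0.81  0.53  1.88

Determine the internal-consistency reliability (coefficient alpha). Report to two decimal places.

sum of item variances = 1.21 + 2.79 + 2.76 + 0.88 + 1.30 + 1.88 = 10.82
Sum of the distinct covariances = 9.70
σ²_total = 10.82 + 2 × 9.70 = 30.22
α = (k/(k−1))·(1 − sum of item variances/σ²_total) = (6/5)·(1 − 10.82/30.22) = 0.77

α = 0.77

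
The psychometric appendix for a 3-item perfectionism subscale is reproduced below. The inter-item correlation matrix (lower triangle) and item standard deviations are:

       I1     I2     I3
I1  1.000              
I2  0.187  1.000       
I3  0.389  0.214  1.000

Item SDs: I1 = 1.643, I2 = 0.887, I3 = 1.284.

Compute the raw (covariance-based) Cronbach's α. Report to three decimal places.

Σσ²ᵢ = 1.643² + 0.887² + 1.284² = 5.1349
Covariances σ_ij = r_ij · s_i · s_j:
  σ(I1,I2) = 0.187 × 1.643 × 0.887 = 0.2725
  σ(I1,I3) = 0.389 × 1.643 × 1.284 = 0.8206
  σ(I2,I3) = 0.214 × 0.887 × 1.284 = 0.2437
σ²_T = Σσ²ᵢ + 2·Σσ_ij = 5.1349 + 2 × 1.3368 = 7.8085
α = (3/2)·(1 − 5.1349/7.8085) = 0.514

Cronbach's α = 0.514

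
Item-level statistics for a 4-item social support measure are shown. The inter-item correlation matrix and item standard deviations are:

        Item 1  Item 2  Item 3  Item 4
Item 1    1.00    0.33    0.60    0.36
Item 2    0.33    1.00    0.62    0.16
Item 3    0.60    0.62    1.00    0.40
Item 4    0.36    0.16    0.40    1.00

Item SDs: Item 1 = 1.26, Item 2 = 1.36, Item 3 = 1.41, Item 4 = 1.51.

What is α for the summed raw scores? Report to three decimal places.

Σσ²ᵢ = 1.26² + 1.36² + 1.41² + 1.51² = 7.7054
Covariances σ_ij = r_ij · s_i · s_j:
  σ(Item 1,Item 2) = 0.33 × 1.26 × 1.36 = 0.5655
  σ(Item 1,Item 3) = 0.60 × 1.26 × 1.41 = 1.0660
  σ(Item 1,Item 4) = 0.36 × 1.26 × 1.51 = 0.6849
  σ(Item 2,Item 3) = 0.62 × 1.36 × 1.41 = 1.1889
  σ(Item 2,Item 4) = 0.16 × 1.36 × 1.51 = 0.3286
  σ(Item 3,Item 4) = 0.40 × 1.41 × 1.51 = 0.8516
σ²_T = Σσ²ᵢ + 2·Σσ_ij = 7.7054 + 2 × 4.6855 = 17.0764
α = (4/3)·(1 − 7.7054/17.0764) = 0.732

α = 0.732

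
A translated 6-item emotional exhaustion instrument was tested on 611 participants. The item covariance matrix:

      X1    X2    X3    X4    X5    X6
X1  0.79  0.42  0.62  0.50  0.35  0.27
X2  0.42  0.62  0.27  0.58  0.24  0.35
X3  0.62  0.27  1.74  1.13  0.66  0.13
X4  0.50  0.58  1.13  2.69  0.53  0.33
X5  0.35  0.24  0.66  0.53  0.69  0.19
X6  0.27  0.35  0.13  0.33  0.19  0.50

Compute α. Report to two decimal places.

α = 0.78

ΣVar(i) = 0.79 + 0.62 + 1.74 + 2.69 + 0.69 + 0.50 = 7.03
Σ_{i<j} σ_ij = 6.57
Var(T) = 7.03 + 2 × 6.57 = 20.17
α = (k/(k−1))·(1 − ΣVar(i)/Var(T)) = (6/5)·(1 − 7.03/20.17) = 0.78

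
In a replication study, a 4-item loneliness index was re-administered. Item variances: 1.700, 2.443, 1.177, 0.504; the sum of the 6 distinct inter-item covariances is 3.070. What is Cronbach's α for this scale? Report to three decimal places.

ΣVar(i) = 1.700 + 2.443 + 1.177 + 0.504 = 5.824
Sum of distinct covariances = 3.070
total variance = ΣVar(i) + 2·Σcov = 5.824 + 2 × 3.070 = 11.964
α = (4/3)·(1 − 5.824/11.964) = 0.684

Cronbach's α = 0.684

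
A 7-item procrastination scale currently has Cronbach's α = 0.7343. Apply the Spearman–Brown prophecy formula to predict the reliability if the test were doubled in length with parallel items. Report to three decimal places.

Length factor m = 2
α' = m·α / (1 + (m−1)·α)
   = 2 × 0.7343 / (1 + (2 − 1) × 0.7343)
   = 1.4686 / 1.7343 = 0.847

predicted reliability = 0.847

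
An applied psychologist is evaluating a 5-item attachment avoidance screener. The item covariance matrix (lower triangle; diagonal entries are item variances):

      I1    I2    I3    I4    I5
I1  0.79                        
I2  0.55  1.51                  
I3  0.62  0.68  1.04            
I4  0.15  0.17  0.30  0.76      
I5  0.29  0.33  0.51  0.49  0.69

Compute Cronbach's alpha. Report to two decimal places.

α = 0.79

ΣVar(i) = 0.79 + 1.51 + 1.04 + 0.76 + 0.69 = 4.79
Sum of off-diagonal covariances = 4.09
total variance = 4.79 + 2 × 4.09 = 12.97
α = (k/(k−1))·(1 − ΣVar(i)/total variance) = (5/4)·(1 − 4.79/12.97) = 0.79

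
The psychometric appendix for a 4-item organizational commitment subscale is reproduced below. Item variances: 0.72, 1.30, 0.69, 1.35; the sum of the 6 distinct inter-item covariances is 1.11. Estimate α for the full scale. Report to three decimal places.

α = 0.471

sum of item variances = 0.72 + 1.30 + 0.69 + 1.35 = 4.06
Sum of distinct covariances = 1.11
σ²_T = sum of item variances + 2·Σcov = 4.06 + 2 × 1.11 = 6.28
α = (4/3)·(1 − 4.06/6.28) = 0.471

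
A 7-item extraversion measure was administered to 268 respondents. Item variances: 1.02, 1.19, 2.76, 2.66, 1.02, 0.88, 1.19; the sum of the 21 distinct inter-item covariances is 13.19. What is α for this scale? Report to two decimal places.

α = 0.83

ΣVar(i) = 1.02 + 1.19 + 2.76 + 2.66 + 1.02 + 0.88 + 1.19 = 10.72
Sum of distinct covariances = 13.19
Var(T) = ΣVar(i) + 2·Σcov = 10.72 + 2 × 13.19 = 37.10
α = (7/6)·(1 − 10.72/37.10) = 0.83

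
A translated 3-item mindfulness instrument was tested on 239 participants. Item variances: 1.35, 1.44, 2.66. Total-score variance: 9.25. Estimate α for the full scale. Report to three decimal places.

α = 0.616

Σσ²ᵢ = 1.35 + 1.44 + 2.66 = 5.45
α = (k/(k−1))·(1 − Σσ²ᵢ/Var(T)) = (3/2)·(1 − 5.45/9.25) = 0.616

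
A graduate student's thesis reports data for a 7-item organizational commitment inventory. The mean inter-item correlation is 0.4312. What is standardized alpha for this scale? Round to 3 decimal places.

Standardized α = k·r̄ / (1 + (k−1)·r̄) = 7 × 0.4312 / (1 + 6 × 0.4312)
  = 3.0184 / 3.5872 = 0.841

α = 0.841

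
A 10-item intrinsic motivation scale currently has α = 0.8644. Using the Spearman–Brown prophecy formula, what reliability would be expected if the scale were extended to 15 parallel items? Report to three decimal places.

Length factor m = 15/10 = 1.5000
α' = m·α / (1 + (m−1)·α)
   = 15/10 × 0.8644 / (1 + (15/10 − 1) × 0.8644)
   = 1.2966 / 1.4322 = 0.905

predicted reliability = 0.905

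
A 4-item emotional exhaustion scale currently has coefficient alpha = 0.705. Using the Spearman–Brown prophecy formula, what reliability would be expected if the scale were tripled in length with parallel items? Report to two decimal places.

Length factor m = 3
α' = m·α / (1 + (m−1)·α)
   = 3 × 0.705 / (1 + (3 − 1) × 0.705)
   = 2.1150 / 2.4100 = 0.88

predicted reliability = 0.88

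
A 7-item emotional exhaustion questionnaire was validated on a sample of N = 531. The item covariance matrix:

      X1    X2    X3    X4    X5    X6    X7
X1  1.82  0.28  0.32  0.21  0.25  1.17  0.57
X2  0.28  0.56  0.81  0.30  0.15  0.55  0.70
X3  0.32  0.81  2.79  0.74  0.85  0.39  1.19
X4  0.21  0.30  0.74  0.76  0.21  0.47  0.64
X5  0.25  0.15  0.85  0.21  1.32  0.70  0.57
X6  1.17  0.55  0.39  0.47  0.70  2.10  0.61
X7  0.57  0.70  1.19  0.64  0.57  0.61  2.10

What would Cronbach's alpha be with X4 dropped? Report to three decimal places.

Remaining items: X1, X2, X3, X5, X6, X7 (k = 6).
Σσ²ᵢ = 1.82 + 0.56 + 2.79 + 1.32 + 2.10 + 2.10 = 10.69
Var(T) = 10.69 + 2 × 9.11 = 28.91
α (item deleted) = (6/5)·(1 − 10.69/28.91) = 0.756

Cronbach's alpha = 0.756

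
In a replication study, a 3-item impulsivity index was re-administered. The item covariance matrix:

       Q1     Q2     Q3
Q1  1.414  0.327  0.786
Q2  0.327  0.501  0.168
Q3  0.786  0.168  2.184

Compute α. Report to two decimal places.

α = 0.58

ΣVar(i) = 1.414 + 0.501 + 2.184 = 4.099
Sum of the distinct covariances = 1.281
total variance = 4.099 + 2 × 1.281 = 6.661
α = (k/(k−1))·(1 − ΣVar(i)/total variance) = (3/2)·(1 − 4.099/6.661) = 0.58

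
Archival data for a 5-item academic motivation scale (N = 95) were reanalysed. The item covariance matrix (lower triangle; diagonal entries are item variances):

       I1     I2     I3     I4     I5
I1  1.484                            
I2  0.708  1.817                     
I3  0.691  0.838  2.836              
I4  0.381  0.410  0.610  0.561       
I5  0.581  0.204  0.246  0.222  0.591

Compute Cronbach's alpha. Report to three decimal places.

Σσᵢ² = 1.484 + 1.817 + 2.836 + 0.561 + 0.591 = 7.289
Sum of the distinct covariances = 4.891
σ²_total = 7.289 + 2 × 4.891 = 17.071
α = (k/(k−1))·(1 − Σσᵢ²/σ²_total) = (5/4)·(1 − 7.289/17.071) = 0.716

Cronbach's alpha = 0.716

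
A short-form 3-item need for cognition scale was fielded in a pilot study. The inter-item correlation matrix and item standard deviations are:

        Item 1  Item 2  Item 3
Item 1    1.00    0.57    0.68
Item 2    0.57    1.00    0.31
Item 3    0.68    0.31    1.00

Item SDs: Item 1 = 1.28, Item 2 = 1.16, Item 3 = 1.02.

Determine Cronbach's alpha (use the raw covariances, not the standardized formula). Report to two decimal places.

Cronbach's alpha = 0.77

Σσ²ᵢ = 1.28² + 1.16² + 1.02² = 4.0244
Covariances σ_ij = r_ij · s_i · s_j:
  σ(Item 1,Item 2) = 0.57 × 1.28 × 1.16 = 0.8463
  σ(Item 1,Item 3) = 0.68 × 1.28 × 1.02 = 0.8878
  σ(Item 2,Item 3) = 0.31 × 1.16 × 1.02 = 0.3668
σ²_T = Σσ²ᵢ + 2·Σσ_ij = 4.0244 + 2 × 2.1009 = 8.2262
α = (3/2)·(1 − 4.0244/8.2262) = 0.77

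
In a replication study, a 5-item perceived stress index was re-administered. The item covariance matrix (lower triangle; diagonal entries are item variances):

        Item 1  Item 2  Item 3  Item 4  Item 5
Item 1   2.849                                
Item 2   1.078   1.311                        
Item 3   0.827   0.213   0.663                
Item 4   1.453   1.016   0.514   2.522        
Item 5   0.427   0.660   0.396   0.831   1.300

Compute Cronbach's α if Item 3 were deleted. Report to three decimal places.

α = 0.771

Remaining items: Item 1, Item 2, Item 4, Item 5 (k = 4).
Σσᵢ² = 2.849 + 1.311 + 2.522 + 1.300 = 7.982
total variance = 7.982 + 2 × 5.465 = 18.912
α (item deleted) = (4/3)·(1 − 7.982/18.912) = 0.771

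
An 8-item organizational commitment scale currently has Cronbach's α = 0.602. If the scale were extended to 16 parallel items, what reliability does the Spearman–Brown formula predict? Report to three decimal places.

Length factor m = 16/8 = 2.0000
α' = m·α / (1 + (m−1)·α)
   = 16/8 × 0.602 / (1 + (16/8 − 1) × 0.602)
   = 1.2040 / 1.6020 = 0.752

predicted reliability = 0.752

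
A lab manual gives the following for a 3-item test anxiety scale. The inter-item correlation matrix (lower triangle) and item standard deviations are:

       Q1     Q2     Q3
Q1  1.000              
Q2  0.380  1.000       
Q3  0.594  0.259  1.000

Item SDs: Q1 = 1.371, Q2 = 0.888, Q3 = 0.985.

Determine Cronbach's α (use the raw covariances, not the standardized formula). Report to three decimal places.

α = 0.676

Σσ²ᵢ = 1.371² + 0.888² + 0.985² = 3.6384
Covariances σ_ij = r_ij · s_i · s_j:
  σ(Q1,Q2) = 0.380 × 1.371 × 0.888 = 0.4626
  σ(Q1,Q3) = 0.594 × 1.371 × 0.985 = 0.8022
  σ(Q2,Q3) = 0.259 × 0.888 × 0.985 = 0.2265
σ²_T = Σσ²ᵢ + 2·Σσ_ij = 3.6384 + 2 × 1.4913 = 6.6210
α = (3/2)·(1 − 3.6384/6.6210) = 0.676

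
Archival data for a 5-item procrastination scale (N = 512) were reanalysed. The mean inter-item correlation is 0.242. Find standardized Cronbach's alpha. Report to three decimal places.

α = 0.615

Standardized α = k·r̄ / (1 + (k−1)·r̄) = 5 × 0.242 / (1 + 4 × 0.242)
  = 1.2100 / 1.9680 = 0.615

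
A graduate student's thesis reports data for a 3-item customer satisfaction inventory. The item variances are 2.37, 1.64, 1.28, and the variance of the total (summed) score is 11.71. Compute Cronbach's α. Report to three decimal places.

α = 0.822

Σσ²ᵢ = 2.37 + 1.64 + 1.28 = 5.29
α = (k/(k−1))·(1 − Σσ²ᵢ/Var(T)) = (3/2)·(1 − 5.29/11.71) = 0.822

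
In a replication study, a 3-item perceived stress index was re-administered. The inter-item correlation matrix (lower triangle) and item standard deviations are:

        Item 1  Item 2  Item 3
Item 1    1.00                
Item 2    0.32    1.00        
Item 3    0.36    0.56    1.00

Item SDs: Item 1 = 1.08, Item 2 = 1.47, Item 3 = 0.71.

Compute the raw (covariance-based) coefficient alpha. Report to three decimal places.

Σσ²ᵢ = 1.08² + 1.47² + 0.71² = 3.8314
Covariances σ_ij = r_ij · s_i · s_j:
  σ(Item 1,Item 2) = 0.32 × 1.08 × 1.47 = 0.5080
  σ(Item 1,Item 3) = 0.36 × 1.08 × 0.71 = 0.2760
  σ(Item 2,Item 3) = 0.56 × 1.47 × 0.71 = 0.5845
σ²_T = Σσ²ᵢ + 2·Σσ_ij = 3.8314 + 2 × 1.3685 = 6.5684
α = (3/2)·(1 − 3.8314/6.5684) = 0.625

coefficient alpha = 0.625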